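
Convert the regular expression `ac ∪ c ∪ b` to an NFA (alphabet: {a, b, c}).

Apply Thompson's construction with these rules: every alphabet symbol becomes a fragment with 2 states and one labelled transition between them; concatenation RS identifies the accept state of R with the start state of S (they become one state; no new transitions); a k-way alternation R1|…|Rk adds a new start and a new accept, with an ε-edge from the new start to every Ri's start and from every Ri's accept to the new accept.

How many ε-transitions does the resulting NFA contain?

Bottom-up over the parse tree:
Each of the 4 symbol leaves contributes 0 ε-transitions.
  ac : 0 ε-transitions
  ac ∪ c ∪ b : 6 ε-transitions

6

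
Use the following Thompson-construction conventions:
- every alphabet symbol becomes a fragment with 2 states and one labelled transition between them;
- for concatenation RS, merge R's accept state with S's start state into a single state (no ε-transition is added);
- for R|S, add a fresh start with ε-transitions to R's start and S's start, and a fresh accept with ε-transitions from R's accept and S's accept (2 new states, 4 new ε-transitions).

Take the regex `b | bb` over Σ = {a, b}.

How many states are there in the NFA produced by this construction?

7

Building bottom-up:
Each of the 3 symbol leaves contributes a 2-state fragment.
  bb : 3 states
  b | bb : 7 states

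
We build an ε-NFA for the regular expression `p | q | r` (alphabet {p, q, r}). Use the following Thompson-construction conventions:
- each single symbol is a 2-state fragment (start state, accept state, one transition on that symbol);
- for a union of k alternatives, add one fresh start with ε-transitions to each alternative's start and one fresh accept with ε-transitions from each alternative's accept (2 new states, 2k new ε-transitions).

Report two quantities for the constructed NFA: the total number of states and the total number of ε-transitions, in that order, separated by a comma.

Per subexpression:
Each of the 3 symbol leaves contributes 2 states and 0 ε-transitions.
  p | q | r — 8 states, 6 ε-transitions

8, 6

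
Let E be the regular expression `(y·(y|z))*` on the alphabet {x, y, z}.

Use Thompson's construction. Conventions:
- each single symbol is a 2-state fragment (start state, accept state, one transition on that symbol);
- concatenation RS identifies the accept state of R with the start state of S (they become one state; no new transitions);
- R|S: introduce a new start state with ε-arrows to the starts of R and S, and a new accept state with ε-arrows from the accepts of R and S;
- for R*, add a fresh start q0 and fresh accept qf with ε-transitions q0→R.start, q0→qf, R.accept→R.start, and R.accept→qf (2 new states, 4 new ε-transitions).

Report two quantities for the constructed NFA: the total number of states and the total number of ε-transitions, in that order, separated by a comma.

9, 8

Recursing over subexpressions:
Each of the 3 symbol leaves contributes 2 states and 0 ε-transitions.
  y|z : 6 states, 4 ε-transitions
  y·(y|z) : 7 states, 4 ε-transitions
  (y·(y|z))* : 9 states, 8 ε-transitions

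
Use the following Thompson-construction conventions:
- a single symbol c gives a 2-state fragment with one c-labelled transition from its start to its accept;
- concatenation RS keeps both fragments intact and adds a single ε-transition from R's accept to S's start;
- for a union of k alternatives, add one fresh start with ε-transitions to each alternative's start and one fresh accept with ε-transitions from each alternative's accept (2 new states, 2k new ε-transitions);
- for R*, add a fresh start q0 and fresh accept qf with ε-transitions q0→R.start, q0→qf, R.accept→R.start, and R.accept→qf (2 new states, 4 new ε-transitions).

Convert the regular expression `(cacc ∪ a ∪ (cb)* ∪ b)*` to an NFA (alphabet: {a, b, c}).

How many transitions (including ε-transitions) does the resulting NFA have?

28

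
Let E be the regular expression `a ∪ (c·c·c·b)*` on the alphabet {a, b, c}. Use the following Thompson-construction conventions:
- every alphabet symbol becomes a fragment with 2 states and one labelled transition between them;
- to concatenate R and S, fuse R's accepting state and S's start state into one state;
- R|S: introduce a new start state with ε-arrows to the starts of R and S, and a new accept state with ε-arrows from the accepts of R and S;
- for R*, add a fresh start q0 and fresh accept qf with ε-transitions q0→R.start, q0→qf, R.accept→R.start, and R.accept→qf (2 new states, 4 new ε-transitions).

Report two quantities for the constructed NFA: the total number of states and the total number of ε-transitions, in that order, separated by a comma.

By structural recursion:
Each of the 5 symbol leaves contributes 2 states and 0 ε-transitions.
  c·c·c·b → 5 states, 0 ε-transitions
  (c·c·c·b)* → 7 states, 4 ε-transitions
  a ∪ (c·c·c·b)* → 11 states, 8 ε-transitions

11, 8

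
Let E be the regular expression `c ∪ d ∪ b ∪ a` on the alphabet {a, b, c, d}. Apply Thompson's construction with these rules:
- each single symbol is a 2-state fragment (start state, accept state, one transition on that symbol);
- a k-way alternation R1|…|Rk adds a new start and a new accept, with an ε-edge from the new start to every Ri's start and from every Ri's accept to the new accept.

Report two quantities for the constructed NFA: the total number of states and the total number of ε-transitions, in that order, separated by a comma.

By structural recursion:
Each of the 4 symbol leaves contributes 2 states and 0 ε-transitions.
  c ∪ d ∪ b ∪ a = 10 states, 8 ε-transitions

10, 8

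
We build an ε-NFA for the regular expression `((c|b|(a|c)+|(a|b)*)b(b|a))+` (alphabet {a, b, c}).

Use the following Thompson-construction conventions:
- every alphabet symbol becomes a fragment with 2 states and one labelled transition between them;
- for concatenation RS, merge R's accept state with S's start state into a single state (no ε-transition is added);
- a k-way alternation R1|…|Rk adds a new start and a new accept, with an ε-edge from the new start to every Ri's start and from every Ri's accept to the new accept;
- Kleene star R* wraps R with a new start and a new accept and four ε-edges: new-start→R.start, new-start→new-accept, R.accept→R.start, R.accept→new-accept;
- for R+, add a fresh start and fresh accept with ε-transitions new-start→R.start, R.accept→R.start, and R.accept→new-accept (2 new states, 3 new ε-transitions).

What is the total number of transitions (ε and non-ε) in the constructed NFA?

Recursing over subexpressions:
Each of the 9 symbol leaves contributes 1 transition (1 symbol, 0 ε).
  a|c — 6 transitions (2 symbol, 4 ε)
  (a|c)+ — 9 transitions (2 symbol, 7 ε)
  a|b — 6 transitions (2 symbol, 4 ε)
  (a|b)* — 10 transitions (2 symbol, 8 ε)
  c|b|(a|c)+|(a|b)* — 29 transitions (6 symbol, 23 ε)
  b|a — 6 transitions (2 symbol, 4 ε)
  (c|b|(a|c)+|(a|b)*)b(b|a) — 36 transitions (9 symbol, 27 ε)
  ((c|b|(a|c)+|(a|b)*)b(b|a))+ — 39 transitions (9 symbol, 30 ε)

39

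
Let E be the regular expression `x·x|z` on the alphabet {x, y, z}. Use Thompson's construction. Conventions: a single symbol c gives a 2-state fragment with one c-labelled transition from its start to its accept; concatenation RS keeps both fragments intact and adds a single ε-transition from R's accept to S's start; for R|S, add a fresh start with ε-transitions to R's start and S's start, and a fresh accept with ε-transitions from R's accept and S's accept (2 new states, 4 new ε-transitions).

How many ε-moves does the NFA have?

5

Per subexpression:
Each of the 3 symbol leaves contributes 0 ε-transitions.
  x·x → 1 ε-transition
  x·x|z → 5 ε-transitions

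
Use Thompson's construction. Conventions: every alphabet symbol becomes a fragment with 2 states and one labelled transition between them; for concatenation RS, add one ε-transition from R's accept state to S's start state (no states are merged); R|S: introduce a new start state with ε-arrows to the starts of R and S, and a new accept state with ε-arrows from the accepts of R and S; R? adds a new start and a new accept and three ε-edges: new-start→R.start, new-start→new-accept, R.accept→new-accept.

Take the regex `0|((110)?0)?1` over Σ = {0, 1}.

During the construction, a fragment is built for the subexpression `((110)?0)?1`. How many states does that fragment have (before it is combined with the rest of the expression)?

14

Fragment for `((110)?0)?1`:
Each of the 5 symbol leaves contributes a 2-state fragment.
  110 : 6 states
  (110)? : 8 states
  (110)?0 : 10 states
  ((110)?0)? : 12 states
  ((110)?0)?1 : 14 states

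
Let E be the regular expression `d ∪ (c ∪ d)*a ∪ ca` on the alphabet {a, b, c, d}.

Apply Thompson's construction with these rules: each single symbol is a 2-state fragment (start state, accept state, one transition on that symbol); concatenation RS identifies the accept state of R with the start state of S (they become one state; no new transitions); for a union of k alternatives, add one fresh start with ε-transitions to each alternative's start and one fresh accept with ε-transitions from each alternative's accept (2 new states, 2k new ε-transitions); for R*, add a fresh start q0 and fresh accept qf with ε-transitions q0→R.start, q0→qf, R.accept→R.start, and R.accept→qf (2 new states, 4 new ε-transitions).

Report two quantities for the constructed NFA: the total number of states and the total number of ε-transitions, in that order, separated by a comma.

16, 14

By structural recursion:
Each of the 6 symbol leaves contributes 2 states and 0 ε-transitions.
  c ∪ d — 6 states, 4 ε-transitions
  (c ∪ d)* — 8 states, 8 ε-transitions
  (c ∪ d)*a — 9 states, 8 ε-transitions
  ca — 3 states, 0 ε-transitions
  d ∪ (c ∪ d)*a ∪ ca — 16 states, 14 ε-transitions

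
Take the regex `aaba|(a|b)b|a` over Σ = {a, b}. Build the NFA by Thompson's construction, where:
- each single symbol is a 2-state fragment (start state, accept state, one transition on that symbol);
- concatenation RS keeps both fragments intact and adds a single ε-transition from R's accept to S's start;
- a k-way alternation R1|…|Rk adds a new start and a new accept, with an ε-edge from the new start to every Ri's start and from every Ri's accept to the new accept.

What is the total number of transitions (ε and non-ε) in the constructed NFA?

22

By structural recursion:
Each of the 8 symbol leaves contributes 1 transition (1 symbol, 0 ε).
  aaba → 7 transitions (4 symbol, 3 ε)
  a|b → 6 transitions (2 symbol, 4 ε)
  (a|b)b → 8 transitions (3 symbol, 5 ε)
  aaba|(a|b)b|a → 22 transitions (8 symbol, 14 ε)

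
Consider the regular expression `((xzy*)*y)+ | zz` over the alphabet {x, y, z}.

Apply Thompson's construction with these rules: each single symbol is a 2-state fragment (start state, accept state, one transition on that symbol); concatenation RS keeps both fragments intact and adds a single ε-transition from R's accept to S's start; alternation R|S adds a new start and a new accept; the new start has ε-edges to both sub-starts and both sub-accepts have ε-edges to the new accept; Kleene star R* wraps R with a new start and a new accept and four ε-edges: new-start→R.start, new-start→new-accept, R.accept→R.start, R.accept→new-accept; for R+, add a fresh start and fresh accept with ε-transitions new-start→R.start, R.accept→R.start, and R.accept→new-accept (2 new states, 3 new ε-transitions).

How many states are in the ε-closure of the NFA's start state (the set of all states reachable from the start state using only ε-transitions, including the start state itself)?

7

Let C(F) = |ε-closure(F.start)| within fragment F, and note whether F accepts ε. Symbol fragments have C = 1 and do not accept ε. Then:
  y* — new start has ε-edges to the inner start and to the new accept, so |closure| = 2 + 1 = 3
  xzy* — |closure| equals the left operand's closure size = 1 (its accept is not ε-reachable, so the closure stops there)
  (xzy*)* — the star's fresh start ε-reaches both the body's start and the fresh accept: |closure| = 2 + 1 = 3
  (xzy*)*y — the left operand accepts ε, so the closure extends into the next operand (via the concat ε-link); |closure| = 3 + 1 = 4
  ((xzy*)*y)+ — |closure| = 1 + 4 = 5 (the body doesn't accept ε, so the new accept is not reached)
  zz — same as the first factor's closure: |closure| = 1
  ((xzy*)*y)+ | zz — new start ε-reaches every alternative's start; none of them accept ε, so the new accept is not reached: |closure| = 1 + 5 + 1 = 7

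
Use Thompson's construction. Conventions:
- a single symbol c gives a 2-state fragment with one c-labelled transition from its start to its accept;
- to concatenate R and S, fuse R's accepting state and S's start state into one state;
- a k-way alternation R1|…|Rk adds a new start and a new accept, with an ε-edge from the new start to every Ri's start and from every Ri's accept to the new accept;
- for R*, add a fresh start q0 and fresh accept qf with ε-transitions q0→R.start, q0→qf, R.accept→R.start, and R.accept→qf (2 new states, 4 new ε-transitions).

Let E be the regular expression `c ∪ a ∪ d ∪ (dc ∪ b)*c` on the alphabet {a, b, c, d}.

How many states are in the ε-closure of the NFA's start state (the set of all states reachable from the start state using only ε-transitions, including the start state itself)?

9

Compute the ε-closure size of each fragment's start state recursively; a symbol fragment's start has no outgoing ε-edge, so its closure is just itself (size 1).
  dc : same as the first factor's closure: |ε-closure| = 1
  dc ∪ b : |ε-closure| = 1 + 1 + 1 = 3 (the new accept is not ε-reachable since no branch accepts ε)
  (dc ∪ b)* : new start has ε-edges to the inner start and to the new accept, so |ε-closure| = 2 + 3 = 5
  (dc ∪ b)*c : |ε-closure| = 5 + (1−1) = 5 (closure spills across the concat boundary because the left factor accepts ε)
  c ∪ a ∪ d ∪ (dc ∪ b)*c : new start ε-reaches every alternative's start; none of them accept ε, so the new accept is not reached: |ε-closure| = 1 + 1 + 1 + 1 + 5 = 9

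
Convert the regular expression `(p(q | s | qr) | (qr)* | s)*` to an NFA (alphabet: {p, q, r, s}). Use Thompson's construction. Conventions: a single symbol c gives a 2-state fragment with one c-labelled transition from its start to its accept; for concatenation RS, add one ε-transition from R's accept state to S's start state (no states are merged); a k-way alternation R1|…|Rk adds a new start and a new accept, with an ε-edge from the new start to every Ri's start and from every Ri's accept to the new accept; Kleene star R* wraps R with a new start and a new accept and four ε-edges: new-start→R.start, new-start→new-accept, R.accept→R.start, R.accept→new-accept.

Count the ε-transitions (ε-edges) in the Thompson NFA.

23

Bottom-up over the parse tree:
Each of the 8 symbol leaves contributes 0 ε-transitions.
  qr = 1 ε-transition
  q | s | qr = 7 ε-transitions
  p(q | s | qr) = 8 ε-transitions
  qr = 1 ε-transition
  (qr)* = 5 ε-transitions
  p(q | s | qr) | (qr)* | s = 19 ε-transitions
  (p(q | s | qr) | (qr)* | s)* = 23 ε-transitions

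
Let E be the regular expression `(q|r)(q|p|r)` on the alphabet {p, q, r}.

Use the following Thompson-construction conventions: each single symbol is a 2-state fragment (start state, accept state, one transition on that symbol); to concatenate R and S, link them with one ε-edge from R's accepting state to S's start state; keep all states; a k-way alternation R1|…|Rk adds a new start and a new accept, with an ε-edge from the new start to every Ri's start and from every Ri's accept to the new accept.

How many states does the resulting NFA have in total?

Per subexpression:
Each of the 5 symbol leaves contributes a 2-state fragment.
  q|r → 6 states
  q|p|r → 8 states
  (q|r)(q|p|r) → 14 states

14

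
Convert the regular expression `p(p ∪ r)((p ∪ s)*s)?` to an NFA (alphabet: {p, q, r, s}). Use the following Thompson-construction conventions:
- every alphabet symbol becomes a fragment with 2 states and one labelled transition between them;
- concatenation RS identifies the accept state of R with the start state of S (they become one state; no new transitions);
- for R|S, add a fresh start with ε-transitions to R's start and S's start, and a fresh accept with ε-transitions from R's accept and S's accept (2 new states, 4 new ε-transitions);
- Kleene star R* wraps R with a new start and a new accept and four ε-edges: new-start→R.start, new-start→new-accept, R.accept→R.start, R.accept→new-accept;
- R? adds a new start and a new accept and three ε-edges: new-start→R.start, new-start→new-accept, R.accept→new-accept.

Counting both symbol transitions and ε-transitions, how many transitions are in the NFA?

21

Per subexpression:
Each of the 6 symbol leaves contributes 1 transition (1 symbol, 0 ε).
  p ∪ r → 6 transitions (2 symbol, 4 ε)
  p ∪ s → 6 transitions (2 symbol, 4 ε)
  (p ∪ s)* → 10 transitions (2 symbol, 8 ε)
  (p ∪ s)*s → 11 transitions (3 symbol, 8 ε)
  ((p ∪ s)*s)? → 14 transitions (3 symbol, 11 ε)
  p(p ∪ r)((p ∪ s)*s)? → 21 transitions (6 symbol, 15 ε)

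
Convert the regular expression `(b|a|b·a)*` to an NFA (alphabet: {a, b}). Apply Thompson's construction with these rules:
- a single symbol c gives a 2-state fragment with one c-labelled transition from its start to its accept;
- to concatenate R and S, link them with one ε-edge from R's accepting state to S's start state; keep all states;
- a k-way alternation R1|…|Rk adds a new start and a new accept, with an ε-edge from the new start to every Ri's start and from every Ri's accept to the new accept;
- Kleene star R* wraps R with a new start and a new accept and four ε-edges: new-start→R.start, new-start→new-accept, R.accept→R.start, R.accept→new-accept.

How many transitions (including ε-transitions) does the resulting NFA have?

Building bottom-up:
Each of the 4 symbol leaves contributes 1 transition (1 symbol, 0 ε).
  b·a — 3 transitions (2 symbol, 1 ε)
  b|a|b·a — 11 transitions (4 symbol, 7 ε)
  (b|a|b·a)* — 15 transitions (4 symbol, 11 ε)

15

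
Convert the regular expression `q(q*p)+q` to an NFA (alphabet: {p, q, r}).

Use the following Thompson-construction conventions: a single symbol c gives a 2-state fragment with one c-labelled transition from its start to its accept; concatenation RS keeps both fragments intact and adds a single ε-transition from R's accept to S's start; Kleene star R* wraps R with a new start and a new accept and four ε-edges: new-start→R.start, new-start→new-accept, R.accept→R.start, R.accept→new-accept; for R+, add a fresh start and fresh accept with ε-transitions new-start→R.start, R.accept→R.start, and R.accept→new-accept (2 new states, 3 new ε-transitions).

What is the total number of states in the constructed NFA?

Building bottom-up:
Each of the 4 symbol leaves contributes a 2-state fragment.
  q* = 4 states
  q*p = 6 states
  (q*p)+ = 8 states
  q(q*p)+q = 12 states

12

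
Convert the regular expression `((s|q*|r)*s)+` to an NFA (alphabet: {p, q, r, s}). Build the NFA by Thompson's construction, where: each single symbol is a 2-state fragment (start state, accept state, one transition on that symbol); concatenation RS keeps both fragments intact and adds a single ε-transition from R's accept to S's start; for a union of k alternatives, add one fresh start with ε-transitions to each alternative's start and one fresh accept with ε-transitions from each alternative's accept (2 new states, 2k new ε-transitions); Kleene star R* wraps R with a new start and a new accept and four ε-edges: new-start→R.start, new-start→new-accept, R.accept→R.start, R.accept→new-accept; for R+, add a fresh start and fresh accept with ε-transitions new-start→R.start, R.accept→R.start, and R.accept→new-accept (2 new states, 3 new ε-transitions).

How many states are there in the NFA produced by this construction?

Per subexpression:
Each of the 4 symbol leaves contributes a 2-state fragment.
  q* — 4 states
  s|q*|r — 10 states
  (s|q*|r)* — 12 states
  (s|q*|r)*s — 14 states
  ((s|q*|r)*s)+ — 16 states

16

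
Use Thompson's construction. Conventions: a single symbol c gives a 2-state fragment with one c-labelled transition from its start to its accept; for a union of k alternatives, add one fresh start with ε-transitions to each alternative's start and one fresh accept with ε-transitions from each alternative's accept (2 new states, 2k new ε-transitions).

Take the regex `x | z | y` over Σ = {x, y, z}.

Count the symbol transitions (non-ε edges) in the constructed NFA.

3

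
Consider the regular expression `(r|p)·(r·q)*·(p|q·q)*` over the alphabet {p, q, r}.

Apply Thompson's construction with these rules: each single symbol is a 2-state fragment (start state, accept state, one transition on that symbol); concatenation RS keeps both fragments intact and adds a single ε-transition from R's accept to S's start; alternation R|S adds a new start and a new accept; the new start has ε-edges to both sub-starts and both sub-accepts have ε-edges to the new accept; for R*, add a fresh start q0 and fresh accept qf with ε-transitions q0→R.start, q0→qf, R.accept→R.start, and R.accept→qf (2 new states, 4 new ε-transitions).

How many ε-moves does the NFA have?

20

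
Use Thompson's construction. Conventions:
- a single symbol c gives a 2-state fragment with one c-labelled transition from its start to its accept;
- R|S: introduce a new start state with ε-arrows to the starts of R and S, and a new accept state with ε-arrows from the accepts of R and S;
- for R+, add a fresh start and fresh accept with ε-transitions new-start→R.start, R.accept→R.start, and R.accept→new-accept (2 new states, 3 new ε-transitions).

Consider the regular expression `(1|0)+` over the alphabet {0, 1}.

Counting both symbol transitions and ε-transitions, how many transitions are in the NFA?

Bottom-up over the parse tree:
Each of the 2 symbol leaves contributes 1 transition (1 symbol, 0 ε).
  1|0 = 6 transitions (2 symbol, 4 ε)
  (1|0)+ = 9 transitions (2 symbol, 7 ε)

9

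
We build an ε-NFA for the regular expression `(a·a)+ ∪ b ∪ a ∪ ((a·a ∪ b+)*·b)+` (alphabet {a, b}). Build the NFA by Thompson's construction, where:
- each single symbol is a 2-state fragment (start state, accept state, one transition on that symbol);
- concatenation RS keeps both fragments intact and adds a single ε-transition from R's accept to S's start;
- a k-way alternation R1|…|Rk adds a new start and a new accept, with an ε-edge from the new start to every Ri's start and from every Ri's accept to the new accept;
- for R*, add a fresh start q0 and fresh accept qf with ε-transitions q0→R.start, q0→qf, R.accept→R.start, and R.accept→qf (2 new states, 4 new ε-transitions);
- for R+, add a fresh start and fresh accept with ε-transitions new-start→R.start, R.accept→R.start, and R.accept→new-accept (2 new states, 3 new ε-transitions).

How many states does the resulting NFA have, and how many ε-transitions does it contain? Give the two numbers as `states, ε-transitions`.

By structural recursion:
Each of the 8 symbol leaves contributes 2 states and 0 ε-transitions.
  a·a = 4 states, 1 ε-transition
  (a·a)+ = 6 states, 4 ε-transitions
  a·a = 4 states, 1 ε-transition
  b+ = 4 states, 3 ε-transitions
  a·a ∪ b+ = 10 states, 8 ε-transitions
  (a·a ∪ b+)* = 12 states, 12 ε-transitions
  (a·a ∪ b+)*·b = 14 states, 13 ε-transitions
  ((a·a ∪ b+)*·b)+ = 16 states, 16 ε-transitions
  (a·a)+ ∪ b ∪ a ∪ ((a·a ∪ b+)*·b)+ = 28 states, 28 ε-transitions

28, 28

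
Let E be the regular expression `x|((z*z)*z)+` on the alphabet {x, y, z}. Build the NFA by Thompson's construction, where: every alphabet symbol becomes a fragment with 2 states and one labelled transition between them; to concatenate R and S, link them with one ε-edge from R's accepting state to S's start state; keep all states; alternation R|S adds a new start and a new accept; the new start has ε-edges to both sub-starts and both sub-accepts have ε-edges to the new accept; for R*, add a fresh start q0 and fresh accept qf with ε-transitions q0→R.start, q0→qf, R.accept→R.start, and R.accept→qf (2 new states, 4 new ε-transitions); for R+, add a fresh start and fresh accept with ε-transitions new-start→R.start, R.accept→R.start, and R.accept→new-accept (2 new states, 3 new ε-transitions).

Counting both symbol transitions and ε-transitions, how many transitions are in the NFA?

21

Per subexpression:
Each of the 4 symbol leaves contributes 1 transition (1 symbol, 0 ε).
  z* — 5 transitions (1 symbol, 4 ε)
  z*z — 7 transitions (2 symbol, 5 ε)
  (z*z)* — 11 transitions (2 symbol, 9 ε)
  (z*z)*z — 13 transitions (3 symbol, 10 ε)
  ((z*z)*z)+ — 16 transitions (3 symbol, 13 ε)
  x|((z*z)*z)+ — 21 transitions (4 symbol, 17 ε)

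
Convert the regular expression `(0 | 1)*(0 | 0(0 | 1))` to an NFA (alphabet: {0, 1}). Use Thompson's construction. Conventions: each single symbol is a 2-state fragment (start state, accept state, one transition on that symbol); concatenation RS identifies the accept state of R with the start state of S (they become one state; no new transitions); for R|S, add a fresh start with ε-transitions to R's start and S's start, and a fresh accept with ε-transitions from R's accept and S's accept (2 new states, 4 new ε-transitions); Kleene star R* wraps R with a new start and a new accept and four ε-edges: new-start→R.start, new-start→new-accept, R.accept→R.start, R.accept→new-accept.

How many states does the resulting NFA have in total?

18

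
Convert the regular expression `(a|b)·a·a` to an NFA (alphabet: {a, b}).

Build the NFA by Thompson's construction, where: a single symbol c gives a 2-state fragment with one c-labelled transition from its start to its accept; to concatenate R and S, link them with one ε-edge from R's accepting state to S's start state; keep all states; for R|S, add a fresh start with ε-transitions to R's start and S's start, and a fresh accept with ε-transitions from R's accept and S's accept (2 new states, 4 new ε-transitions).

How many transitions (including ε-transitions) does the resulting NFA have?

Per subexpression:
Each of the 4 symbol leaves contributes 1 transition (1 symbol, 0 ε).
  a|b = 6 transitions (2 symbol, 4 ε)
  (a|b)·a·a = 10 transitions (4 symbol, 6 ε)

10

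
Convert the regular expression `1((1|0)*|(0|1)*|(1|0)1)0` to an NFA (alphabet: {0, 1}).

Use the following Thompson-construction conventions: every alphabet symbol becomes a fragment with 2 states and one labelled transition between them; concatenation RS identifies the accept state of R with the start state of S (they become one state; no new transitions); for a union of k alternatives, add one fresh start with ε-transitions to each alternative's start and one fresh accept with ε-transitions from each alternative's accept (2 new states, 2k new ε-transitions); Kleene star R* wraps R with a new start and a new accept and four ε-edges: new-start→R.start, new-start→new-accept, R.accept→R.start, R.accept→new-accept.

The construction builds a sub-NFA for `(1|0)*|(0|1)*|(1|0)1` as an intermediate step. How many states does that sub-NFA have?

Fragment for `(1|0)*|(0|1)*|(1|0)1`:
Each of the 7 symbol leaves contributes a 2-state fragment.
  1|0 — 6 states
  (1|0)* — 8 states
  0|1 — 6 states
  (0|1)* — 8 states
  1|0 — 6 states
  (1|0)1 — 7 states
  (1|0)*|(0|1)*|(1|0)1 — 25 states

25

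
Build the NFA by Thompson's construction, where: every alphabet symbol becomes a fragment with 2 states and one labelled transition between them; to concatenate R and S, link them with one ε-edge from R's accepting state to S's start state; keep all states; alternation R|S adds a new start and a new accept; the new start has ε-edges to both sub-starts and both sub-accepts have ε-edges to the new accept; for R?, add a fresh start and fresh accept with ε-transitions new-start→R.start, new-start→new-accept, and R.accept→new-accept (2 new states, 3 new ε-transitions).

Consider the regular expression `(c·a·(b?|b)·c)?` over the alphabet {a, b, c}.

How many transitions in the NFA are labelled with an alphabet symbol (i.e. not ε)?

5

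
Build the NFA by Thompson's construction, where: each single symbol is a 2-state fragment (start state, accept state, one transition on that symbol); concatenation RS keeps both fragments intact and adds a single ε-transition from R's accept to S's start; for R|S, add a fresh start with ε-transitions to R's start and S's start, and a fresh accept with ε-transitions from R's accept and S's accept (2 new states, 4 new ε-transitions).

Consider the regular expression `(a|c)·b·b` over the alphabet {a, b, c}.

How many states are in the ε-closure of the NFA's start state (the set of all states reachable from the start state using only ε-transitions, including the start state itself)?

Let C(F) = |ε-closure(F.start)| within fragment F, and note whether F accepts ε. Symbol fragments have C = 1 and do not accept ε. Then:
  a|c : new start ε-reaches every alternative's start; none of them accept ε, so the new accept is not reached: |ε-closure| = 1 + 1 + 1 = 3
  (a|c)·b·b : |ε-closure| equals the left operand's closure size = 3 (its accept is not ε-reachable, so the closure stops there)

3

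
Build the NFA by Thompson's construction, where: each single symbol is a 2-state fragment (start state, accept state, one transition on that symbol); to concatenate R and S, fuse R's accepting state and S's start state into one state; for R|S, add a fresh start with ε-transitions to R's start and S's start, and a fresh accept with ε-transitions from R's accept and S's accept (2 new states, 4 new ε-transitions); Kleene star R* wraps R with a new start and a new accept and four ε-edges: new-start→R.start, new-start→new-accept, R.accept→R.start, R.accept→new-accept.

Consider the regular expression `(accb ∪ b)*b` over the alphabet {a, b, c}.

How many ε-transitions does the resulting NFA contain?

By structural recursion:
Each of the 6 symbol leaves contributes 0 ε-transitions.
  accb — 0 ε-transitions
  accb ∪ b — 4 ε-transitions
  (accb ∪ b)* — 8 ε-transitions
  (accb ∪ b)*b — 8 ε-transitions

8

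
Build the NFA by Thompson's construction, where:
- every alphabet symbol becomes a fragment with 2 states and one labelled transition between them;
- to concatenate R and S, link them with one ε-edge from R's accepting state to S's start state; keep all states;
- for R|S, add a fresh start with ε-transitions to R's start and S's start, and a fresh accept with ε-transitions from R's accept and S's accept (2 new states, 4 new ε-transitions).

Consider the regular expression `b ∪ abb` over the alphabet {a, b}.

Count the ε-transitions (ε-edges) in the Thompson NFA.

6

Bottom-up over the parse tree:
Each of the 4 symbol leaves contributes 0 ε-transitions.
  abb — 2 ε-transitions
  b ∪ abb — 6 ε-transitions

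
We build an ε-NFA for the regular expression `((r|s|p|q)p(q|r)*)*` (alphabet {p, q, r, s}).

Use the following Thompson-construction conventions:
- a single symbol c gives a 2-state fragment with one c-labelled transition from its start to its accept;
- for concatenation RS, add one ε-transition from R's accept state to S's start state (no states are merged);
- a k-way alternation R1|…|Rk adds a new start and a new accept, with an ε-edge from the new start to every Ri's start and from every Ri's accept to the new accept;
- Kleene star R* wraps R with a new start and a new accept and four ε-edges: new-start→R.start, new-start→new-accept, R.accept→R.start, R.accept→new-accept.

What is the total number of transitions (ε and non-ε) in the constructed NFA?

Building bottom-up:
Each of the 7 symbol leaves contributes 1 transition (1 symbol, 0 ε).
  r|s|p|q → 12 transitions (4 symbol, 8 ε)
  q|r → 6 transitions (2 symbol, 4 ε)
  (q|r)* → 10 transitions (2 symbol, 8 ε)
  (r|s|p|q)p(q|r)* → 25 transitions (7 symbol, 18 ε)
  ((r|s|p|q)p(q|r)*)* → 29 transitions (7 symbol, 22 ε)

29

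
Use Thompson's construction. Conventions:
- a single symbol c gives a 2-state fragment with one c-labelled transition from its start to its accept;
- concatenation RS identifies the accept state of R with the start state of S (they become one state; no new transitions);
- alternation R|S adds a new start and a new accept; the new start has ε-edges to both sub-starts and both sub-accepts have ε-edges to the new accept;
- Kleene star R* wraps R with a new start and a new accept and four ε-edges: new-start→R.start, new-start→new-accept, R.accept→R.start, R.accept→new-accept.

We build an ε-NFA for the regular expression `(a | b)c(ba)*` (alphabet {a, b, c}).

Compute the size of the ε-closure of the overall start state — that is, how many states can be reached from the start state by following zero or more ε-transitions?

Let C(F) = |ε-closure(F.start)| within fragment F, and note whether F accepts ε. Symbol fragments have C = 1 and do not accept ε. Then:
  a | b : new start ε-reaches every alternative's start; none of them accept ε, so the new accept is not reached: |ε-closure| = 1 + 1 + 1 = 3
  ba : |ε-closure| equals the left operand's closure size = 1 (its accept is not ε-reachable, so the closure stops there)
  (ba)* : |ε-closure| = 1 (new start) + 1 (body) + 1 (new accept) = 3
  (a | b)c(ba)* : same as the first factor's closure: |ε-closure| = 3

3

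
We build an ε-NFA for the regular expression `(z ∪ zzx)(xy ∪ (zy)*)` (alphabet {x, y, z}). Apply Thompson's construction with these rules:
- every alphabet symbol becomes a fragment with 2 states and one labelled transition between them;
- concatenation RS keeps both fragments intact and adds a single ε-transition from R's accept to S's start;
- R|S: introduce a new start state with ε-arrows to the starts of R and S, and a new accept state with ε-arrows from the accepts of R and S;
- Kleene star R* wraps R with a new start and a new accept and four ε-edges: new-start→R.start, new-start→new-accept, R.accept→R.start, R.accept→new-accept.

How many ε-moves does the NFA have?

17

By structural recursion:
Each of the 8 symbol leaves contributes 0 ε-transitions.
  zzx — 2 ε-transitions
  z ∪ zzx — 6 ε-transitions
  xy — 1 ε-transition
  zy — 1 ε-transition
  (zy)* — 5 ε-transitions
  xy ∪ (zy)* — 10 ε-transitions
  (z ∪ zzx)(xy ∪ (zy)*) — 17 ε-transitions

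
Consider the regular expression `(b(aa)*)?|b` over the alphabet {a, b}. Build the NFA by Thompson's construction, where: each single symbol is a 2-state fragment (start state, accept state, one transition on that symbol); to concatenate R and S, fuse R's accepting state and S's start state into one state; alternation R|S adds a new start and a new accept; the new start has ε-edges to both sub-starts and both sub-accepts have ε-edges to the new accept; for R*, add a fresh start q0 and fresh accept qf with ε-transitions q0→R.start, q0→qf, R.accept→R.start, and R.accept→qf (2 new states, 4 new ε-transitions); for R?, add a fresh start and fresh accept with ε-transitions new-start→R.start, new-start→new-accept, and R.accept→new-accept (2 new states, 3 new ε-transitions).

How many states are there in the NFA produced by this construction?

Per subexpression:
Each of the 4 symbol leaves contributes a 2-state fragment.
  aa → 3 states
  (aa)* → 5 states
  b(aa)* → 6 states
  (b(aa)*)? → 8 states
  (b(aa)*)?|b → 12 states

12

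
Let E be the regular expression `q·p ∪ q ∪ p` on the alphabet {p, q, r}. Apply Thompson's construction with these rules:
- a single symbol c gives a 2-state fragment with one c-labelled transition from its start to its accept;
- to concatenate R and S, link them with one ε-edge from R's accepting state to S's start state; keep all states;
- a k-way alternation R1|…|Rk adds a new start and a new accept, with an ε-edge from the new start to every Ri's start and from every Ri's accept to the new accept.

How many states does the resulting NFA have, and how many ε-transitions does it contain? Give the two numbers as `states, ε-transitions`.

10, 7

By structural recursion:
Each of the 4 symbol leaves contributes 2 states and 0 ε-transitions.
  q·p : 4 states, 1 ε-transition
  q·p ∪ q ∪ p : 10 states, 7 ε-transitions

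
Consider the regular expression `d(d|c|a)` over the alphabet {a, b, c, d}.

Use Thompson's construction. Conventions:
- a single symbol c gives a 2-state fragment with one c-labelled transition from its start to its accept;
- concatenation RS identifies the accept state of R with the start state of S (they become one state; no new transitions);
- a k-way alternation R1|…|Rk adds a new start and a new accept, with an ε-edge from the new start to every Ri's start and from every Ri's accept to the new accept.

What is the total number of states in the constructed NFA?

Recursing over subexpressions:
Each of the 4 symbol leaves contributes a 2-state fragment.
  d|c|a = 8 states
  d(d|c|a) = 9 states

9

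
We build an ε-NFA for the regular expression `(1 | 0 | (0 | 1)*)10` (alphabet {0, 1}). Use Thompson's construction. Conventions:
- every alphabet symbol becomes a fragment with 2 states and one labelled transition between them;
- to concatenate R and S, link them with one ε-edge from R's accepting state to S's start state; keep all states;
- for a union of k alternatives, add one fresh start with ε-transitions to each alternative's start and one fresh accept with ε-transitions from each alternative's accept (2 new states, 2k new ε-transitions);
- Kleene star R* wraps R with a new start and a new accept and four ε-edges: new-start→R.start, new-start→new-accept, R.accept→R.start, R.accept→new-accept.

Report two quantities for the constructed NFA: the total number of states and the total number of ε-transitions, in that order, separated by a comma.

18, 16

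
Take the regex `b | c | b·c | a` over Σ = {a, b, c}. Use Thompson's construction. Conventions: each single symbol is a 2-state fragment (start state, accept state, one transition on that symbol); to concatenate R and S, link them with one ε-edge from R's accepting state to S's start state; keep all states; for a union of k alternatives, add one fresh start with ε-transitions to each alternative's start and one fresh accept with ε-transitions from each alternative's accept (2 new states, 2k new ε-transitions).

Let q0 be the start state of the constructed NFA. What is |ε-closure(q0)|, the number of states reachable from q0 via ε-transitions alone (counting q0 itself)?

Work bottom-up. For each fragment F, track |ε-closure(F.start)| and whether F's accept lies in that closure (i.e. whether F accepts ε). A single-symbol fragment has closure size 1 and does not accept ε.
  b·c — same as the first factor's closure: |closure| = 1
  b | c | b·c | a — new start ε-reaches every alternative's start; none of them accept ε, so the new accept is not reached: |closure| = 1 + 1 + 1 + 1 + 1 = 5

5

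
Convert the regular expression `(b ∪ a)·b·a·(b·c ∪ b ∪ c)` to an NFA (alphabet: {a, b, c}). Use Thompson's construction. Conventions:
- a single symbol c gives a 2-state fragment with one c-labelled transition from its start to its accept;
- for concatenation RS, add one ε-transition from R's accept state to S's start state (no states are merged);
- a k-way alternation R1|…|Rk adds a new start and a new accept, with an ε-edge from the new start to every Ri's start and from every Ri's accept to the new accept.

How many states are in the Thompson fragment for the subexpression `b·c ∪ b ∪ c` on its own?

Fragment for `b·c ∪ b ∪ c`:
Each of the 4 symbol leaves contributes a 2-state fragment.
  b·c → 4 states
  b·c ∪ b ∪ c → 10 states

10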